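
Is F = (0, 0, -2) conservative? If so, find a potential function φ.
Yes, F is conservative. φ = -2*z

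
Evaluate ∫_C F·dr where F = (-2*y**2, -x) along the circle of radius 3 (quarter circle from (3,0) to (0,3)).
36 - 9*pi/4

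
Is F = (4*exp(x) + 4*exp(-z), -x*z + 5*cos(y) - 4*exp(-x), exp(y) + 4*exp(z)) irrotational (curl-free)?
No, ∇×F = (x + exp(y), -4*exp(-z), -z + 4*exp(-x))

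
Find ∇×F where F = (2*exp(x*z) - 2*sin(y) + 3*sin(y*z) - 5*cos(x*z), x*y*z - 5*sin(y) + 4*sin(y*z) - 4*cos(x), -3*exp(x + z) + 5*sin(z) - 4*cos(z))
(-y*(x + 4*cos(y*z)), 2*x*exp(x*z) + 5*x*sin(x*z) + 3*y*cos(y*z) + 3*exp(x + z), y*z - 3*z*cos(y*z) + 4*sin(x) + 2*cos(y))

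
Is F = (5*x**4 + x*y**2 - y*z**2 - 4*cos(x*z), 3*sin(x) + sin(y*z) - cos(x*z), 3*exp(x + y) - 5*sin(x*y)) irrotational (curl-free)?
No, ∇×F = (-x*sin(x*z) - 5*x*cos(x*y) - y*cos(y*z) + 3*exp(x + y), 4*x*sin(x*z) - 2*y*z + 5*y*cos(x*y) - 3*exp(x + y), -2*x*y + z**2 + z*sin(x*z) + 3*cos(x))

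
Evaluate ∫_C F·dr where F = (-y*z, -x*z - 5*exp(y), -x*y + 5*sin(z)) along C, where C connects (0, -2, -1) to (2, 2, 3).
-10*sinh(2) - 12 + 5*cos(1) - 5*cos(3)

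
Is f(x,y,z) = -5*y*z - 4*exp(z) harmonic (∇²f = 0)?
No, ∇²f = -4*exp(z)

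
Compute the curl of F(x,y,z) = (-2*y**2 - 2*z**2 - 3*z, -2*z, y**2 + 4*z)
(2*y + 2, -4*z - 3, 4*y)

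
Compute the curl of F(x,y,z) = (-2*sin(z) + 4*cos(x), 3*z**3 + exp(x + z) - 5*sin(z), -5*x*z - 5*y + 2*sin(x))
(-9*z**2 - exp(x + z) + 5*cos(z) - 5, 5*z - 2*cos(x) - 2*cos(z), exp(x + z))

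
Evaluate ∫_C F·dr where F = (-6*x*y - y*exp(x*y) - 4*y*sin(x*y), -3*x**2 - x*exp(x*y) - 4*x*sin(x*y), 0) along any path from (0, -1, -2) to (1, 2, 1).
-9 - exp(2) + 4*cos(2)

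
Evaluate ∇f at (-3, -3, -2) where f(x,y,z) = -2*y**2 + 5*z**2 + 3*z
(0, 12, -17)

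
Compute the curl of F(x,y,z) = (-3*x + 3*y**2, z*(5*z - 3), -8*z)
(3 - 10*z, 0, -6*y)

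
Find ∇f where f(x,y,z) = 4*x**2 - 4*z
(8*x, 0, -4)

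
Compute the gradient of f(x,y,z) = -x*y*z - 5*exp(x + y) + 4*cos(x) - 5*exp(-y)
(-y*z - 5*exp(x + y) - 4*sin(x), -x*z - 5*exp(x + y) + 5*exp(-y), -x*y)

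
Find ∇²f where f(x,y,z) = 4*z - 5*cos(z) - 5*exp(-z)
5*cos(z) - 5*exp(-z)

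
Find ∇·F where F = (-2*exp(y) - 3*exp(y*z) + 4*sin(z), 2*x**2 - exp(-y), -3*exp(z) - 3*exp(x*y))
-3*exp(z) + exp(-y)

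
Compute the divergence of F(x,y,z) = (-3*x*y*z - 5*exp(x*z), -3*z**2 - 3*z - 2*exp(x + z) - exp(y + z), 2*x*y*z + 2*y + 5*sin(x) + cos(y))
2*x*y - 3*y*z - 5*z*exp(x*z) - exp(y + z)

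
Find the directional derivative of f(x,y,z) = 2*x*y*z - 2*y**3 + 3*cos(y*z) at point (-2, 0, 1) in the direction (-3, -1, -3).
4*sqrt(19)/19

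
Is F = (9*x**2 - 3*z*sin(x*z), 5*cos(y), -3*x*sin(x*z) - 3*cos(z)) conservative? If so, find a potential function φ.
Yes, F is conservative. φ = 3*x**3 + 5*sin(y) - 3*sin(z) + 3*cos(x*z)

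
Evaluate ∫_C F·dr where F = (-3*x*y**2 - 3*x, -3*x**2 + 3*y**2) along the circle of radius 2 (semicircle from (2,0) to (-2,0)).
0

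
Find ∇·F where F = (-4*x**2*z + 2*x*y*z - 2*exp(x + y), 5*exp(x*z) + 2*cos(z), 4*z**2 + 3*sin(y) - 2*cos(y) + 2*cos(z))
-8*x*z + 2*y*z + 8*z - 2*exp(x + y) - 2*sin(z)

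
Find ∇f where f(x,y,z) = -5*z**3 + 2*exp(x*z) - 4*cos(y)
(2*z*exp(x*z), 4*sin(y), 2*x*exp(x*z) - 15*z**2)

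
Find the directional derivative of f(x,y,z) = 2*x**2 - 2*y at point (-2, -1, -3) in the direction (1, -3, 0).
-sqrt(10)/5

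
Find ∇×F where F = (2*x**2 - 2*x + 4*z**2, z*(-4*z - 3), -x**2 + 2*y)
(8*z + 5, 2*x + 8*z, 0)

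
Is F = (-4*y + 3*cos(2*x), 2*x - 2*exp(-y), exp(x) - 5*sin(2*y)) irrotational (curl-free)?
No, ∇×F = (-10*cos(2*y), -exp(x), 6)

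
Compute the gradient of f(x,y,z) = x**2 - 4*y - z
(2*x, -4, -1)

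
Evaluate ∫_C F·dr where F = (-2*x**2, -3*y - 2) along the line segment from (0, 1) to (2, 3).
-64/3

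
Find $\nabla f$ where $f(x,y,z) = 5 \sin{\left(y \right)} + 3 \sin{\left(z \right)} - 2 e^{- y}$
(0, 5*cos(y) + 2*exp(-y), 3*cos(z))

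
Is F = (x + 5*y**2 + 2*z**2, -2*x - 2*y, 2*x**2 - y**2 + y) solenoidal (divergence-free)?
No, ∇·F = -1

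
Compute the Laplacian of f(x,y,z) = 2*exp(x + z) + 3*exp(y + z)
4*exp(x + z) + 6*exp(y + z)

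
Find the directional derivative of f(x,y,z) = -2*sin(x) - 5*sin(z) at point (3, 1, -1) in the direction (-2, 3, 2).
2*sqrt(17)*(-5*cos(1) + 2*cos(3))/17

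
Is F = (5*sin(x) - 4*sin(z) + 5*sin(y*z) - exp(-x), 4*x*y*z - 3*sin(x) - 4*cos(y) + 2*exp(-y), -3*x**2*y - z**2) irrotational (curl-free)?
No, ∇×F = (x*(-3*x - 4*y), 6*x*y + 5*y*cos(y*z) - 4*cos(z), 4*y*z - 5*z*cos(y*z) - 3*cos(x))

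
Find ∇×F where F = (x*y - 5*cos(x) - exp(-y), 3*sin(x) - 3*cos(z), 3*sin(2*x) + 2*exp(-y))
(-3*sin(z) - 2*exp(-y), -6*cos(2*x), -x + 3*cos(x) - exp(-y))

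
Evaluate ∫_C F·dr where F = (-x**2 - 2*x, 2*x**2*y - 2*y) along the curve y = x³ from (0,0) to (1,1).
-19/12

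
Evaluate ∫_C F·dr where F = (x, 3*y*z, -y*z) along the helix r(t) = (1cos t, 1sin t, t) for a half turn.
-7*pi/4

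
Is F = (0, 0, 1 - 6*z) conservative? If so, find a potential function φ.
Yes, F is conservative. φ = z*(1 - 3*z)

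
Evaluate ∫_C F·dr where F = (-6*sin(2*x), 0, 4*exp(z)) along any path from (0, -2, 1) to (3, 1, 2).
-4*E - 3 + 3*cos(6) + 4*exp(2)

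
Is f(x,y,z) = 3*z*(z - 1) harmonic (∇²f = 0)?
No, ∇²f = 6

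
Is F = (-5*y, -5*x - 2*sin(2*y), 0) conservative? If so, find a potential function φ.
Yes, F is conservative. φ = -5*x*y + cos(2*y)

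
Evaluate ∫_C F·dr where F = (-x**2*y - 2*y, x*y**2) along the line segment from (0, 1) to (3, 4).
-3/2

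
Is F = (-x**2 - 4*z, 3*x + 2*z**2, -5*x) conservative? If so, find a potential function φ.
No, ∇×F = (-4*z, 1, 3) ≠ 0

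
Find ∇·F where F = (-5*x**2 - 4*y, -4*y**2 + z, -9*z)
-10*x - 8*y - 9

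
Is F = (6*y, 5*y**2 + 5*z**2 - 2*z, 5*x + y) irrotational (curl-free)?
No, ∇×F = (3 - 10*z, -5, -6)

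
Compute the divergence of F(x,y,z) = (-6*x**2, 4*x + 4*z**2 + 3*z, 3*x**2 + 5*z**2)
-12*x + 10*z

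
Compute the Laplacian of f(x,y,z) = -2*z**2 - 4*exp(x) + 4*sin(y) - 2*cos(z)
-4*exp(x) - 4*sin(y) + 2*cos(z) - 4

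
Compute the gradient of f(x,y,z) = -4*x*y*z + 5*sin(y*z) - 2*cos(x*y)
(2*y*(-2*z + sin(x*y)), -4*x*z + 2*x*sin(x*y) + 5*z*cos(y*z), y*(-4*x + 5*cos(y*z)))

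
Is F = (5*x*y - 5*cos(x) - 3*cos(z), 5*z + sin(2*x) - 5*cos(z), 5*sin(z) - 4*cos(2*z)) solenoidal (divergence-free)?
No, ∇·F = 5*y + 5*sin(x) + 8*sin(2*z) + 5*cos(z)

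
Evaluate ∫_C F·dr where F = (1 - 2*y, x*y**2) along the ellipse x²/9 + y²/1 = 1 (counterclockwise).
27*pi/4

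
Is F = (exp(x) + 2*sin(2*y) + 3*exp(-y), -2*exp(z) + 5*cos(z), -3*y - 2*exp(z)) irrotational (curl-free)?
No, ∇×F = (2*exp(z) + 5*sin(z) - 3, 0, -4*cos(2*y) + 3*exp(-y))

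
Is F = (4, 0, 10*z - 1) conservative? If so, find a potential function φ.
Yes, F is conservative. φ = 4*x + 5*z**2 - z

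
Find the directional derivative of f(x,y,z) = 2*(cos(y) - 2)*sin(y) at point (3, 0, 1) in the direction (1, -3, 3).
6*sqrt(19)/19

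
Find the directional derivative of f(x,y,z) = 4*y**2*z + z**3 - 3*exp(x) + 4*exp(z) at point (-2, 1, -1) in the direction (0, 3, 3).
sqrt(2)*(4 - E)*exp(-1)/2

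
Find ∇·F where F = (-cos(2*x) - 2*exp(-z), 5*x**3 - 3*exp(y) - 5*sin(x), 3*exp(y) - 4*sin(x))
-3*exp(y) + 2*sin(2*x)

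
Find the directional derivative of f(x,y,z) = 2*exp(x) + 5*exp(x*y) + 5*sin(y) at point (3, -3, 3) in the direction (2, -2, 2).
sqrt(3)*(-30 - 5*exp(9)*cos(3) + 2*exp(12))*exp(-9)/3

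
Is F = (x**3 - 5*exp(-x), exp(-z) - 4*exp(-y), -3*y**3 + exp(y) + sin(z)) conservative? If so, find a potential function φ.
No, ∇×F = (-9*y**2 + exp(y) + exp(-z), 0, 0) ≠ 0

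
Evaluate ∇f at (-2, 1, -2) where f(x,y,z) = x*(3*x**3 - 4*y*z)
(-88, -16, 8)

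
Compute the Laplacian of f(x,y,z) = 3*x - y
0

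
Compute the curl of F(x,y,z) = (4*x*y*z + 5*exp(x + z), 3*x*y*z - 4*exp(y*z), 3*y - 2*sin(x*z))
(-3*x*y + 4*y*exp(y*z) + 3, 4*x*y + 2*z*cos(x*z) + 5*exp(x + z), z*(-4*x + 3*y))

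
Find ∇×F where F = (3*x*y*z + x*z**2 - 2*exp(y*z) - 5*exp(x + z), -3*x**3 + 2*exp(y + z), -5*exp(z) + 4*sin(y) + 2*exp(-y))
(-2*exp(y + z) + 4*cos(y) - 2*exp(-y), 3*x*y + 2*x*z - 2*y*exp(y*z) - 5*exp(x + z), -9*x**2 - 3*x*z + 2*z*exp(y*z))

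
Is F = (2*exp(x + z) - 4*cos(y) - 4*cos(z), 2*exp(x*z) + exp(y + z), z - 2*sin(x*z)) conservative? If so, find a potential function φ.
No, ∇×F = (-2*x*exp(x*z) - exp(y + z), 2*z*cos(x*z) + 2*exp(x + z) + 4*sin(z), 2*z*exp(x*z) - 4*sin(y)) ≠ 0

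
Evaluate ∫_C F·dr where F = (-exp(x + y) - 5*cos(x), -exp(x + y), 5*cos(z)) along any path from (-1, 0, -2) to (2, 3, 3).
-exp(5) - 5*sin(1) + exp(-1) + 5*sin(3)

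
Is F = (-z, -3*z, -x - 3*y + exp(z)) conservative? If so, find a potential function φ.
Yes, F is conservative. φ = -x*z - 3*y*z + exp(z)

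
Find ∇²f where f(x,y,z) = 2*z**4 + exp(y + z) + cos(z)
24*z**2 + 2*exp(y + z) - cos(z)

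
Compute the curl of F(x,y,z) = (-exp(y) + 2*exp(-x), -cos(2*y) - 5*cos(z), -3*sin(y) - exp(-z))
(-5*sin(z) - 3*cos(y), 0, exp(y))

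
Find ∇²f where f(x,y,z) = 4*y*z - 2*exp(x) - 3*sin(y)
-2*exp(x) + 3*sin(y)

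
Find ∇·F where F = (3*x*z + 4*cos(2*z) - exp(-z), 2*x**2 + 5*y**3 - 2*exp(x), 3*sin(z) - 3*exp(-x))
15*y**2 + 3*z + 3*cos(z)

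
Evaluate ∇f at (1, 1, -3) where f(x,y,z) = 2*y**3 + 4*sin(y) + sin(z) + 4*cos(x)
(-4*sin(1), 4*cos(1) + 6, cos(3))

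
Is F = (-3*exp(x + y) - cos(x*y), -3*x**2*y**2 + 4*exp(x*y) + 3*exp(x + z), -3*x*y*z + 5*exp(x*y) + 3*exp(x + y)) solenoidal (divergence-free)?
No, ∇·F = -6*x**2*y - 3*x*y + 4*x*exp(x*y) + y*sin(x*y) - 3*exp(x + y)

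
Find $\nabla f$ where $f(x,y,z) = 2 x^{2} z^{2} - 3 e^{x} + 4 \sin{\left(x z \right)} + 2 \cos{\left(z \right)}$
(4*x*z**2 + 4*z*cos(x*z) - 3*exp(x), 0, 4*x**2*z + 4*x*cos(x*z) - 2*sin(z))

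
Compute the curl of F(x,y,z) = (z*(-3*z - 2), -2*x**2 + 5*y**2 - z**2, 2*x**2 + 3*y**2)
(6*y + 2*z, -4*x - 6*z - 2, -4*x)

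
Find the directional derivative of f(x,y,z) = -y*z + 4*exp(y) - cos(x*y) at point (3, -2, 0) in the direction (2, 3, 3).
sqrt(22)*(-5*exp(2)*sin(6) + 12 + 6*exp(2))*exp(-2)/22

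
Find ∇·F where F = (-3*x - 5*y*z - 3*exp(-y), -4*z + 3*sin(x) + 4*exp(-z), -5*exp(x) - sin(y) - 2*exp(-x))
-3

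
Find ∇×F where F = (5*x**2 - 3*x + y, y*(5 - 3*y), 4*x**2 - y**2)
(-2*y, -8*x, -1)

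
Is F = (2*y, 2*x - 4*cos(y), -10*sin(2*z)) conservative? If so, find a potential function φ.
Yes, F is conservative. φ = 2*x*y - 4*sin(y) + 5*cos(2*z)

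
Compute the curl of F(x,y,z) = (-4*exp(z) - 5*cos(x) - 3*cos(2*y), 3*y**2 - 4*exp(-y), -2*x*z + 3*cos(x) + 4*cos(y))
(-4*sin(y), 2*z - 4*exp(z) + 3*sin(x), -6*sin(2*y))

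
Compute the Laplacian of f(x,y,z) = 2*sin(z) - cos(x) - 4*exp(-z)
-2*sin(z) + cos(x) - 4*exp(-z)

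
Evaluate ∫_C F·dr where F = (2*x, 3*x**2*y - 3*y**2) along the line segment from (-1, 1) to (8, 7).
1656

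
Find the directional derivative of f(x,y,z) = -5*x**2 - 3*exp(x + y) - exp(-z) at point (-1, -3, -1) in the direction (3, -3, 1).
sqrt(19)*(E + 30)/19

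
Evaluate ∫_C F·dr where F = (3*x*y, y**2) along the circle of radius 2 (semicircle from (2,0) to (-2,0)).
0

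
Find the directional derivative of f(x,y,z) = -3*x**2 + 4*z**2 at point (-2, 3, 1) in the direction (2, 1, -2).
8/3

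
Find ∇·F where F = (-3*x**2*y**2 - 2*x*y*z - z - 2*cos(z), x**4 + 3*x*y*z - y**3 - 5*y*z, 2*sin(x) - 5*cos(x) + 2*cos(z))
-6*x*y**2 + 3*x*z - 3*y**2 - 2*y*z - 5*z - 2*sin(z)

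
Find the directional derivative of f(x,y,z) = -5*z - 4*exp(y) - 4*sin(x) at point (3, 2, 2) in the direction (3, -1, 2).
sqrt(14)*(-5 - 6*cos(3) + 2*exp(2))/7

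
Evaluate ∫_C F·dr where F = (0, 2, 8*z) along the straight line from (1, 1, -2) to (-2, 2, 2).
2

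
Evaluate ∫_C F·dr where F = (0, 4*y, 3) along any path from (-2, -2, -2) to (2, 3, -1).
13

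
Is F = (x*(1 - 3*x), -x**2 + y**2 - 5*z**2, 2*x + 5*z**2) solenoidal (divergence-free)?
No, ∇·F = -6*x + 2*y + 10*z + 1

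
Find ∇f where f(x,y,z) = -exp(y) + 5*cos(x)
(-5*sin(x), -exp(y), 0)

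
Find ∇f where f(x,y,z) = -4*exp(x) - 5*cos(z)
(-4*exp(x), 0, 5*sin(z))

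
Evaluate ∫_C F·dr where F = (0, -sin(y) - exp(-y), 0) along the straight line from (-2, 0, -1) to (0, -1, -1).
-2 + cos(1) + E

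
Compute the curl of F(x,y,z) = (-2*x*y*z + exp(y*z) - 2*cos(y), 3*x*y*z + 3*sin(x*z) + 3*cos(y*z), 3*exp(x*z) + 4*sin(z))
(-3*x*y - 3*x*cos(x*z) + 3*y*sin(y*z), -2*x*y + y*exp(y*z) - 3*z*exp(x*z), 2*x*z + 3*y*z - z*exp(y*z) + 3*z*cos(x*z) - 2*sin(y))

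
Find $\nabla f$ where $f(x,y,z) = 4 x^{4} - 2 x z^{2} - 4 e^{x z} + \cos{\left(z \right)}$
(16*x**3 - 2*z**2 - 4*z*exp(x*z), 0, -4*x*z - 4*x*exp(x*z) - sin(z))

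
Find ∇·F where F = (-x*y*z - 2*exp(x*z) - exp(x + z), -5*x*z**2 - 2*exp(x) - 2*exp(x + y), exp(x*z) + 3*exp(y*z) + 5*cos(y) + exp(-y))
x*exp(x*z) - y*z + 3*y*exp(y*z) - 2*z*exp(x*z) - 2*exp(x + y) - exp(x + z)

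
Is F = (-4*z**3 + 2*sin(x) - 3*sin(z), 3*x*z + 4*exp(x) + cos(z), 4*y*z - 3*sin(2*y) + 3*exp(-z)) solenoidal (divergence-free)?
No, ∇·F = 4*y + 2*cos(x) - 3*exp(-z)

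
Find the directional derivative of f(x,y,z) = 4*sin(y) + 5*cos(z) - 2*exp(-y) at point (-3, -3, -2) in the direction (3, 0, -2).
-10*sqrt(13)*sin(2)/13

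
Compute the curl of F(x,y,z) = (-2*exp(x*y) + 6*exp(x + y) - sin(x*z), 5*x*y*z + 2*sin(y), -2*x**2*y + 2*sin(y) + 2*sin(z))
(-2*x**2 - 5*x*y + 2*cos(y), x*(4*y - cos(x*z)), 2*x*exp(x*y) + 5*y*z - 6*exp(x + y))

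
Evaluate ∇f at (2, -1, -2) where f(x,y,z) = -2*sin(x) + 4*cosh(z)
(-2*cos(2), 0, -4*sinh(2))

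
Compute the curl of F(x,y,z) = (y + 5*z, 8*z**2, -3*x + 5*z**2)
(-16*z, 8, -1)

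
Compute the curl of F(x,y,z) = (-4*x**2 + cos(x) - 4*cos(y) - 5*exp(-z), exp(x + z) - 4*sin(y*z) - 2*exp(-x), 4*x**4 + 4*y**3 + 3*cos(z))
(12*y**2 + 4*y*cos(y*z) - exp(x + z), -16*x**3 + 5*exp(-z), exp(x + z) - 4*sin(y) + 2*exp(-x))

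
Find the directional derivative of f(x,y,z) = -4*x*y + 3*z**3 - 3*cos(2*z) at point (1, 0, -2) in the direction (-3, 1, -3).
2*sqrt(19)*(-56 + 9*sin(4))/19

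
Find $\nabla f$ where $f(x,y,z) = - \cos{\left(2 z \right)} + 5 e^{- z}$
(0, 0, 2*sin(2*z) - 5*exp(-z))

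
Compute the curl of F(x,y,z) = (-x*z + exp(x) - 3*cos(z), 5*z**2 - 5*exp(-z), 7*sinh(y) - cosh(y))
(-10*z - sinh(y) + 7*cosh(y) - 5*exp(-z), -x + 3*sin(z), 0)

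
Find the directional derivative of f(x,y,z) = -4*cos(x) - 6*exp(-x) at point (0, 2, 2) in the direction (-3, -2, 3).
-9*sqrt(22)/11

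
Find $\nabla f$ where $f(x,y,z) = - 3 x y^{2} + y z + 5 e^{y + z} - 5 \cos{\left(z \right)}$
(-3*y**2, -6*x*y + z + 5*exp(y + z), y + 5*exp(y + z) + 5*sin(z))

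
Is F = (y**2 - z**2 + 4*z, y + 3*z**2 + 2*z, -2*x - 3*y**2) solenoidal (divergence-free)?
No, ∇·F = 1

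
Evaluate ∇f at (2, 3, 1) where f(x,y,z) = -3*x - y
(-3, -1, 0)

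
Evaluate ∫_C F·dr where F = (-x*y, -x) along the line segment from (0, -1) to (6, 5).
-72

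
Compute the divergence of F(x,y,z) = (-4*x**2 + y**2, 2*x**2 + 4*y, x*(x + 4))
4 - 8*x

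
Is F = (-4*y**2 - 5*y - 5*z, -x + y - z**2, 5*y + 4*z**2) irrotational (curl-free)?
No, ∇×F = (2*z + 5, -5, 8*y + 4)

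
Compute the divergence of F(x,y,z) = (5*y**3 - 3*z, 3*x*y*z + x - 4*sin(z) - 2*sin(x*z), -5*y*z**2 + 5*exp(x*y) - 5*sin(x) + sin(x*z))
3*x*z + x*cos(x*z) - 10*y*z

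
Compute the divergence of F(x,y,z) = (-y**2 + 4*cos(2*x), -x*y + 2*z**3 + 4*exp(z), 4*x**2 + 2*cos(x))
-x - 8*sin(2*x)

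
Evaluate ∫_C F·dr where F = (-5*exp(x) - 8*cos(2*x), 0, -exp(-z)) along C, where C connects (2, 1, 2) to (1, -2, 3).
-5*E - 4*sin(2) + 4*sin(4) - exp(-2) + exp(-3) + 5*exp(2)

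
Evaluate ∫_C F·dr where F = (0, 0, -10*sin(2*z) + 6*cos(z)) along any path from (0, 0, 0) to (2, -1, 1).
-5 + 5*cos(2) + 6*sin(1)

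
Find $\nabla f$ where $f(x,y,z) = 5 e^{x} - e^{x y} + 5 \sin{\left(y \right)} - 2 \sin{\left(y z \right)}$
(-y*exp(x*y) + 5*exp(x), -x*exp(x*y) - 2*z*cos(y*z) + 5*cos(y), -2*y*cos(y*z))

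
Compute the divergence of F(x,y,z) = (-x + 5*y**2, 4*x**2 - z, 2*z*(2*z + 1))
8*z + 1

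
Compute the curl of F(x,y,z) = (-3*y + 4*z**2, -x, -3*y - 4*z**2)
(-3, 8*z, 2)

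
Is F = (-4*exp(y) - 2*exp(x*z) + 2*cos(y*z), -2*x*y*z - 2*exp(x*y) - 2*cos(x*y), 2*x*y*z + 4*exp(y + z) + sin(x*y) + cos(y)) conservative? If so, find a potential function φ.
No, ∇×F = (2*x*y + 2*x*z + x*cos(x*y) + 4*exp(y + z) - sin(y), -2*x*exp(x*z) - 2*y*z - 2*y*sin(y*z) - y*cos(x*y), -2*y*z - 2*y*exp(x*y) + 2*y*sin(x*y) + 2*z*sin(y*z) + 4*exp(y)) ≠ 0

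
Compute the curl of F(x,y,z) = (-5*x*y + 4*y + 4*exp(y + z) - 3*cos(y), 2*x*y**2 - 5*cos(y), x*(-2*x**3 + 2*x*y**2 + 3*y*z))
(x*(4*x*y + 3*z), 8*x**3 - 4*x*y**2 - 3*y*z + 4*exp(y + z), 5*x + 2*y**2 - 4*exp(y + z) - 3*sin(y) - 4)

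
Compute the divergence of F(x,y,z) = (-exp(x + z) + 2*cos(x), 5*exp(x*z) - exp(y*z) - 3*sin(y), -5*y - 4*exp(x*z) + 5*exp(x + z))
-4*x*exp(x*z) - z*exp(y*z) + 4*exp(x + z) - 2*sin(x) - 3*cos(y)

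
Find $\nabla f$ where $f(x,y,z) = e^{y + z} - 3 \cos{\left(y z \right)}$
(0, 3*z*sin(y*z) + exp(y + z), 3*y*sin(y*z) + exp(y + z))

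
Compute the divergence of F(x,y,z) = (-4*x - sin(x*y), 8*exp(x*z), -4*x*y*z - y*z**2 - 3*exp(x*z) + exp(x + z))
-4*x*y - 3*x*exp(x*z) - 2*y*z - y*cos(x*y) + exp(x + z) - 4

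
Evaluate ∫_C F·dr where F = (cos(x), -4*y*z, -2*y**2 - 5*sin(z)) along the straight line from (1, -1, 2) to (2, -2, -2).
-sin(1) + sin(2) + 20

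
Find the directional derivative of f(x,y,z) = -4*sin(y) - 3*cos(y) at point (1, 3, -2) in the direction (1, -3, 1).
3*sqrt(11)*(4*cos(3) - 3*sin(3))/11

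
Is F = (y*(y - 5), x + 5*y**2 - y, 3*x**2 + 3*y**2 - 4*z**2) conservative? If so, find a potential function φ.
No, ∇×F = (6*y, -6*x, 6 - 2*y) ≠ 0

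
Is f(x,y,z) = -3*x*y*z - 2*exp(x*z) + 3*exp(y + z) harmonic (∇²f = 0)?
No, ∇²f = -2*x**2*exp(x*z) - 2*z**2*exp(x*z) + 6*exp(y + z)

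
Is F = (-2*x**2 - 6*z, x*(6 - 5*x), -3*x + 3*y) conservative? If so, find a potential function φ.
No, ∇×F = (3, -3, 6 - 10*x) ≠ 0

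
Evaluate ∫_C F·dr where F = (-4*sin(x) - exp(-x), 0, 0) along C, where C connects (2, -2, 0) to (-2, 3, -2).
2*sinh(2)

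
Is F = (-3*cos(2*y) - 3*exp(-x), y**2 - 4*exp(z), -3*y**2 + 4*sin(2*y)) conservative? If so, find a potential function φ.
No, ∇×F = (-6*y + 4*exp(z) + 8*cos(2*y), 0, -6*sin(2*y)) ≠ 0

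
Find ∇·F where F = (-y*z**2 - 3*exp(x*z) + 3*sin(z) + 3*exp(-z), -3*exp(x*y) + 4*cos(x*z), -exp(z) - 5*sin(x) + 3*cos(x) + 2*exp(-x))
-3*x*exp(x*y) - 3*z*exp(x*z) - exp(z)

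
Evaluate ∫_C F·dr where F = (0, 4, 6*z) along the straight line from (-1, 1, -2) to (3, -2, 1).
-21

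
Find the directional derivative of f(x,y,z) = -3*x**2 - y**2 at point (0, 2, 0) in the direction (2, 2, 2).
-4*sqrt(3)/3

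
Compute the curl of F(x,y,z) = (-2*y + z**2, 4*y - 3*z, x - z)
(3, 2*z - 1, 2)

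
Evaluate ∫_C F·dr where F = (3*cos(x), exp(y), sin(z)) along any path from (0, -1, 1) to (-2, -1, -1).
-3*sin(2)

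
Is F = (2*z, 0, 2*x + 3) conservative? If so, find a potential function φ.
Yes, F is conservative. φ = z*(2*x + 3)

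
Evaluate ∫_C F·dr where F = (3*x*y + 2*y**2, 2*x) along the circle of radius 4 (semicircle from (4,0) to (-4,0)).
-512/3 + 16*pi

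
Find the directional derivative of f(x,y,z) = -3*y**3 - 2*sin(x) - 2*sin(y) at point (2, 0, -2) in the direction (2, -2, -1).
4/3 - 4*cos(2)/3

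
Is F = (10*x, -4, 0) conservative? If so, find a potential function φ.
Yes, F is conservative. φ = 5*x**2 - 4*y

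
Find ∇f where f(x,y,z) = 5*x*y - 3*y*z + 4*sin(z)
(5*y, 5*x - 3*z, -3*y + 4*cos(z))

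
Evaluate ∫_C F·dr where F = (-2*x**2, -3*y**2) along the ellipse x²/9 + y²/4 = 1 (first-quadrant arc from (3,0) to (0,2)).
10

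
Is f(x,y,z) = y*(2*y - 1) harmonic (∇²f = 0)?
No, ∇²f = 4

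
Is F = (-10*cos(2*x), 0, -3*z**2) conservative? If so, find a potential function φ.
Yes, F is conservative. φ = -z**3 - 5*sin(2*x)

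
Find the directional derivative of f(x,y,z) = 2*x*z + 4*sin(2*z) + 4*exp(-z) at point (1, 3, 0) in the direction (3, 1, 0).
0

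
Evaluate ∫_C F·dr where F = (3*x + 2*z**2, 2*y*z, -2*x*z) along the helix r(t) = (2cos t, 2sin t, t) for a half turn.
-4*pi**2 - 2*pi + 24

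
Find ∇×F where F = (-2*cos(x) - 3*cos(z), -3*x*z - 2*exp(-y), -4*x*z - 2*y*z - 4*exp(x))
(3*x - 2*z, 4*z + 4*exp(x) + 3*sin(z), -3*z)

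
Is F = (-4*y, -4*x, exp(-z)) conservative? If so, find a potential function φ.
Yes, F is conservative. φ = -4*x*y - exp(-z)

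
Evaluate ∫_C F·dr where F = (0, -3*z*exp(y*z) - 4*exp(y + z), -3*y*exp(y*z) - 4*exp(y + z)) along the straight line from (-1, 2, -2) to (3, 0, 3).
-4*exp(3) + 3*exp(-4) + 1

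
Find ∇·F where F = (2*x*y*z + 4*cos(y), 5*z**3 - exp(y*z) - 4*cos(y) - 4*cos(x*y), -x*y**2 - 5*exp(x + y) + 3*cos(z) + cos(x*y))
4*x*sin(x*y) + 2*y*z - z*exp(y*z) + 4*sin(y) - 3*sin(z)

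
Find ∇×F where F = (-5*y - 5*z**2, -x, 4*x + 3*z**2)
(0, -10*z - 4, 4)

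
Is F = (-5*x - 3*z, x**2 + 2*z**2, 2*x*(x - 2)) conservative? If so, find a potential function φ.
No, ∇×F = (-4*z, 1 - 4*x, 2*x) ≠ 0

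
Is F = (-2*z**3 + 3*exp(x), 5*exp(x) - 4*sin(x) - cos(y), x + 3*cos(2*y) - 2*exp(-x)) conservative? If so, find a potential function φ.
No, ∇×F = (-6*sin(2*y), -6*z**2 - 1 - 2*exp(-x), 5*exp(x) - 4*cos(x)) ≠ 0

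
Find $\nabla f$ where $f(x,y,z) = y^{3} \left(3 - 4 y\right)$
(0, y**2*(9 - 16*y), 0)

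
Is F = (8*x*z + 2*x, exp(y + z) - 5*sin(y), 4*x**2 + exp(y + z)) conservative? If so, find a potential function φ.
Yes, F is conservative. φ = 4*x**2*z + x**2 + exp(y + z) + 5*cos(y)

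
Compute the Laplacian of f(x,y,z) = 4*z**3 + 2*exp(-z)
24*z + 2*exp(-z)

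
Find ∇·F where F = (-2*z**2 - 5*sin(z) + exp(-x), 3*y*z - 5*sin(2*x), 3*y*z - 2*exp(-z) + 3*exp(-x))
3*y + 3*z + 2*exp(-z) - exp(-x)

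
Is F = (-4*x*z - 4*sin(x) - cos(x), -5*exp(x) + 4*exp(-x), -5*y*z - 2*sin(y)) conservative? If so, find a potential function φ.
No, ∇×F = (-5*z - 2*cos(y), -4*x, -sinh(x) - 9*cosh(x)) ≠ 0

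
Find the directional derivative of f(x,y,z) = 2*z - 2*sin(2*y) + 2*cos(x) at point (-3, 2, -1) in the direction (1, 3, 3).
2*sqrt(19)*(sin(3) + 3 - 6*cos(4))/19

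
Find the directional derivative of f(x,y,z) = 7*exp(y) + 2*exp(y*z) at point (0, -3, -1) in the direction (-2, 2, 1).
2*(7 - 5*exp(6))*exp(-3)/3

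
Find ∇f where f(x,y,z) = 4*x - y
(4, -1, 0)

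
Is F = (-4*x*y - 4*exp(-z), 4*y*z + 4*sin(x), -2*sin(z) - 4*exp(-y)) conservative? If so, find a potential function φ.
No, ∇×F = (-4*y + 4*exp(-y), 4*exp(-z), 4*x + 4*cos(x)) ≠ 0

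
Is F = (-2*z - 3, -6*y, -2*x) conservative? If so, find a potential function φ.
Yes, F is conservative. φ = -2*x*z - 3*x - 3*y**2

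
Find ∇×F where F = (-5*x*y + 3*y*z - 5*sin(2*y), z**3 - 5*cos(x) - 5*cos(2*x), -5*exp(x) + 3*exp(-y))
(-3*z**2 - 3*exp(-y), 3*y + 5*exp(x), 5*x - 3*z + 5*sin(x) + 10*sin(2*x) + 10*cos(2*y))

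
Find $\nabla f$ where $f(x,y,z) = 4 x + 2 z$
(4, 0, 2)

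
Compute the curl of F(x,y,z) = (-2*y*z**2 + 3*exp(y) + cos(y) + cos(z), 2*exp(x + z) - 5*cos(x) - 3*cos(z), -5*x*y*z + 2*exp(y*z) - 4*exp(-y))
(-5*x*z + 2*z*exp(y*z) - 2*exp(x + z) - 3*sin(z) + 4*exp(-y), y*z - sin(z), 2*z**2 - 3*exp(y) + 2*exp(x + z) + 5*sin(x) + sin(y))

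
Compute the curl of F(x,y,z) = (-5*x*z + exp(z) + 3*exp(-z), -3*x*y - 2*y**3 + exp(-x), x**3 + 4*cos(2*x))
(0, -3*x**2 - 5*x + exp(z) + 8*sin(2*x) - 3*exp(-z), -3*y - exp(-x))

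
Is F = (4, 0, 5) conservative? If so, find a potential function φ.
Yes, F is conservative. φ = 4*x + 5*z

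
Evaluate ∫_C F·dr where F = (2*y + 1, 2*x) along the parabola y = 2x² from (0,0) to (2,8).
34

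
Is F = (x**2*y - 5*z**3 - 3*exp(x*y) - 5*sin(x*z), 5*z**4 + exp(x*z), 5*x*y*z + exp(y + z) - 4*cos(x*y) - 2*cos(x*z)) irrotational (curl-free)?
No, ∇×F = (5*x*z - x*exp(x*z) + 4*x*sin(x*y) - 20*z**3 + exp(y + z), -5*x*cos(x*z) - 5*y*z - 4*y*sin(x*y) - 15*z**2 - 2*z*sin(x*z), -x**2 + 3*x*exp(x*y) + z*exp(x*z))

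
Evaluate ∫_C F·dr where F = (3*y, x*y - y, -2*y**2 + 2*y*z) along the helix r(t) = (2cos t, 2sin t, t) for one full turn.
-28*pi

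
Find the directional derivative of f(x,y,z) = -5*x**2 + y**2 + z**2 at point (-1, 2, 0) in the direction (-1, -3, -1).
-2*sqrt(11)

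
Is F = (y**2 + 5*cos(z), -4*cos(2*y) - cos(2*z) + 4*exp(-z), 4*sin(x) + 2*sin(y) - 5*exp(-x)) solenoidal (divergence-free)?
No, ∇·F = 8*sin(2*y)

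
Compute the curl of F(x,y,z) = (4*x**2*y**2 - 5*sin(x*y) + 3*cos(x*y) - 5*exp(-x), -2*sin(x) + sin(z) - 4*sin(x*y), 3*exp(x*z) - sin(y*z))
(-z*cos(y*z) - cos(z), -3*z*exp(x*z), -8*x**2*y + 3*x*sin(x*y) + 5*x*cos(x*y) - 4*y*cos(x*y) - 2*cos(x))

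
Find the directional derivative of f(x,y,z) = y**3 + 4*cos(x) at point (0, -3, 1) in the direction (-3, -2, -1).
-27*sqrt(14)/7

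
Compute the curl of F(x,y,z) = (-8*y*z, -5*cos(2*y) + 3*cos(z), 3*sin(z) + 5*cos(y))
(-5*sin(y) + 3*sin(z), -8*y, 8*z)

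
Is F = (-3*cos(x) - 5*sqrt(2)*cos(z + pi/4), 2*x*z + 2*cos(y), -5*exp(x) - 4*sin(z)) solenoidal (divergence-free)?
No, ∇·F = 3*sin(x) - 2*sin(y) - 4*cos(z)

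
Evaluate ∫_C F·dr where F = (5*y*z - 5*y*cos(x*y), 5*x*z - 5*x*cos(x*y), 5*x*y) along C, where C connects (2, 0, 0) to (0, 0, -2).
0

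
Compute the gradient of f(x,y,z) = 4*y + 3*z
(0, 4, 3)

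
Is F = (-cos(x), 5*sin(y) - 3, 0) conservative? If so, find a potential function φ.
Yes, F is conservative. φ = -3*y - sin(x) - 5*cos(y)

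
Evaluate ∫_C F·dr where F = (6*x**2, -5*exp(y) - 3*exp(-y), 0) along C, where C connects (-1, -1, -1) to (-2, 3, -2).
-5*exp(3) - 14 - 3*E + 3*exp(-3) + 5*exp(-1)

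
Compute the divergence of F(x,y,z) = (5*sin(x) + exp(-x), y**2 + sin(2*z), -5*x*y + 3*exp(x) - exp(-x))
2*y + 5*cos(x) - exp(-x)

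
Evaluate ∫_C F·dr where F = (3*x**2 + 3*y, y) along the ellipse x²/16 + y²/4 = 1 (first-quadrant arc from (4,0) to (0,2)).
-62 - 6*pi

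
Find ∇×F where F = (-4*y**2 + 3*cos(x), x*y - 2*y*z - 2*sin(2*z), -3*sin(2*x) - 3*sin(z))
(2*y + 4*cos(2*z), 6*cos(2*x), 9*y)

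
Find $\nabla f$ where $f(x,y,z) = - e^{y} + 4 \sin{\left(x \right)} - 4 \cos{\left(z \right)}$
(4*cos(x), -exp(y), 4*sin(z))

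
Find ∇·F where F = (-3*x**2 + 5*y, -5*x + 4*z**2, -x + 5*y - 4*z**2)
-6*x - 8*z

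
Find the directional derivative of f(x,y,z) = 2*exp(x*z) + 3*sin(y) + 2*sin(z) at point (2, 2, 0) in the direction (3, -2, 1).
3*sqrt(14)*(1 - cos(2))/7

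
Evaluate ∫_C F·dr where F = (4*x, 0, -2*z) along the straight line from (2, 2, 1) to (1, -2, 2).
-9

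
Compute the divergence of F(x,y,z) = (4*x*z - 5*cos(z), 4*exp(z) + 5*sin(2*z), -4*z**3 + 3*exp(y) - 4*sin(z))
-12*z**2 + 4*z - 4*cos(z)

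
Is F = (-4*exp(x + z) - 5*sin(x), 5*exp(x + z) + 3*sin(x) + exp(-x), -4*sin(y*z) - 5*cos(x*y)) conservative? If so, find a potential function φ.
No, ∇×F = (5*x*sin(x*y) - 4*z*cos(y*z) - 5*exp(x + z), -5*y*sin(x*y) - 4*exp(x + z), 5*exp(x + z) + 3*cos(x) - exp(-x)) ≠ 0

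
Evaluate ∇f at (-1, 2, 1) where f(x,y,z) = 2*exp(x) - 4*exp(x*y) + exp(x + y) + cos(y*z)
((-8 + 2*E + exp(3))*exp(-2), -sin(2) + 4*exp(-2) + E, -2*sin(2))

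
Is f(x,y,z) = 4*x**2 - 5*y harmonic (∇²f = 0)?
No, ∇²f = 8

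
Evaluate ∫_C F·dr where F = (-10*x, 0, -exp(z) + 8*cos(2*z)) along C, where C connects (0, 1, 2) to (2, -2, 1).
-20 - E - 4*sin(4) + 4*sin(2) + exp(2)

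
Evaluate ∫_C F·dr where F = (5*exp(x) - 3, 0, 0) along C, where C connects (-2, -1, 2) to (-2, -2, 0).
0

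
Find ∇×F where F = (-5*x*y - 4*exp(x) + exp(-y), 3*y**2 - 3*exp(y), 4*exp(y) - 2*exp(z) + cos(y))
(4*exp(y) - sin(y), 0, 5*x + exp(-y))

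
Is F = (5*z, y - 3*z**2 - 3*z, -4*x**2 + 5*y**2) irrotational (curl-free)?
No, ∇×F = (10*y + 6*z + 3, 8*x + 5, 0)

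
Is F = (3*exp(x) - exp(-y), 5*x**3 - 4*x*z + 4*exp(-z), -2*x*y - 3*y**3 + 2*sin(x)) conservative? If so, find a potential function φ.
No, ∇×F = (2*x - 9*y**2 + 4*exp(-z), 2*y - 2*cos(x), 15*x**2 - 4*z - exp(-y)) ≠ 0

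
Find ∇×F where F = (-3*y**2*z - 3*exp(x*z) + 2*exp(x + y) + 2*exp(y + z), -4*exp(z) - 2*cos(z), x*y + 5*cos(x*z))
(x + 4*exp(z) - 2*sin(z), -3*x*exp(x*z) - 3*y**2 - y + 5*z*sin(x*z) + 2*exp(y + z), 6*y*z - 2*exp(x + y) - 2*exp(y + z))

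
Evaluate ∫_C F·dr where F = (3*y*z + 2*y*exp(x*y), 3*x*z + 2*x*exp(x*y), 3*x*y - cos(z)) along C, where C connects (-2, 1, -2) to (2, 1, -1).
-18 - sin(2) - 2*exp(-2) + sin(1) + 2*exp(2)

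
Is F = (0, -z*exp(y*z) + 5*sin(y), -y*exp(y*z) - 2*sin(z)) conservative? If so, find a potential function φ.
Yes, F is conservative. φ = -exp(y*z) - 5*cos(y) + 2*cos(z)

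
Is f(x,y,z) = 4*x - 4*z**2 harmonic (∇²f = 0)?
No, ∇²f = -8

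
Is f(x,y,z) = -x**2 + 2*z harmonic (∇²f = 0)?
No, ∇²f = -2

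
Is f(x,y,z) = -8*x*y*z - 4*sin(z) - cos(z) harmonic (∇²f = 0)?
No, ∇²f = 4*sin(z) + cos(z)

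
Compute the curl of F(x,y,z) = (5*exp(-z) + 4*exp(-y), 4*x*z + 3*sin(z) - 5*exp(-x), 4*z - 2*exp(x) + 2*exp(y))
(-4*x + 2*exp(y) - 3*cos(z), 2*exp(x) - 5*exp(-z), 4*z + 4*exp(-y) + 5*exp(-x))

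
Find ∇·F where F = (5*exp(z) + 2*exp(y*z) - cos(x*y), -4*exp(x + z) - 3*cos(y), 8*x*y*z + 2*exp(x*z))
8*x*y + 2*x*exp(x*z) + y*sin(x*y) + 3*sin(y)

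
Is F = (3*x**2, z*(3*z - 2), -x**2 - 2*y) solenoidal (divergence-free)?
No, ∇·F = 6*x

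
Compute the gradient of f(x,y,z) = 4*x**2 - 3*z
(8*x, 0, -3)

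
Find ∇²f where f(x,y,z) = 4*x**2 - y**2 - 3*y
6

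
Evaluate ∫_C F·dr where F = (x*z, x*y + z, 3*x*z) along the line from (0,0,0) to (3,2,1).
11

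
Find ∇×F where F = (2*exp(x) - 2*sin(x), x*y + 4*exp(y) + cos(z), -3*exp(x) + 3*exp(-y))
(sin(z) - 3*exp(-y), 3*exp(x), y)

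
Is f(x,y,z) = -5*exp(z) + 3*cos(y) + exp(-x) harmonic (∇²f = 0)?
No, ∇²f = -5*exp(z) - 3*cos(y) + exp(-x)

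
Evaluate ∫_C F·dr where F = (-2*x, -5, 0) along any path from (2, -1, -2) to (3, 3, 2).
-25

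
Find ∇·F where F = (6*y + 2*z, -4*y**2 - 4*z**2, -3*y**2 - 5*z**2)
-8*y - 10*z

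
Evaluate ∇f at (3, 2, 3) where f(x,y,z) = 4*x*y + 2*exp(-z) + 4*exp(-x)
(8 - 4*exp(-3), 12, -2*exp(-3))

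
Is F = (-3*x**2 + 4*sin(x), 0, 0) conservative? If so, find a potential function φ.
Yes, F is conservative. φ = -x**3 - 4*cos(x)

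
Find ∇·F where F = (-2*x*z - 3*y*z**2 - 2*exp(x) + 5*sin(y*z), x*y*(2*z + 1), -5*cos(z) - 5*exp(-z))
2*x*z + x - 2*z - 2*exp(x) + 5*sin(z) + 5*exp(-z)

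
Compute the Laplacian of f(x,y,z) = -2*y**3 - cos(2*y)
-12*y + 4*cos(2*y)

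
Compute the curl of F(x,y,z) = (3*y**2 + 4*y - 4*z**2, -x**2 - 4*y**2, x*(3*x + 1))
(0, -6*x - 8*z - 1, -2*x - 6*y - 4)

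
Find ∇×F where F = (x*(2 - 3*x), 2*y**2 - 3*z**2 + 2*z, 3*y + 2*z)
(6*z + 1, 0, 0)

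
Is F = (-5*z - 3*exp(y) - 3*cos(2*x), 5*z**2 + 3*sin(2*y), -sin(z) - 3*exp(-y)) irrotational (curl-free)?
No, ∇×F = (-10*z + 3*exp(-y), -5, 3*exp(y))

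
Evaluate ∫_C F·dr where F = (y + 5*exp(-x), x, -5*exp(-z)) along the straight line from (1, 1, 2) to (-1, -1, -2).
5*(-1 + E - (1 - E)*exp(3))*exp(-2)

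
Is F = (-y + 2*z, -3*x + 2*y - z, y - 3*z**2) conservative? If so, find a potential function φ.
No, ∇×F = (2, 2, -2) ≠ 0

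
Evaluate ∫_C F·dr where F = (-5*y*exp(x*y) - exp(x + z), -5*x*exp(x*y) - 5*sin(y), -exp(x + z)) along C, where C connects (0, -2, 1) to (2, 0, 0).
-exp(2) - 5*cos(2) + E + 5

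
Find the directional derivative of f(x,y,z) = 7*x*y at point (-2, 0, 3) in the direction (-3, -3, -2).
21*sqrt(22)/11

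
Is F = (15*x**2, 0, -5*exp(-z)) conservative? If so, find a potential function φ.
Yes, F is conservative. φ = 5*x**3 + 5*exp(-z)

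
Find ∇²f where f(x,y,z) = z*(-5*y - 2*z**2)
-12*z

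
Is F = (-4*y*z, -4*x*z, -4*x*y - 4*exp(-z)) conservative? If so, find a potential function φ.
Yes, F is conservative. φ = -4*x*y*z + 4*exp(-z)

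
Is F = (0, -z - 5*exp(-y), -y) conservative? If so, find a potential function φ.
Yes, F is conservative. φ = -y*z + 5*exp(-y)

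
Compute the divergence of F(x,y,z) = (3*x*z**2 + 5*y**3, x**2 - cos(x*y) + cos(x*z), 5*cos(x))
x*sin(x*y) + 3*z**2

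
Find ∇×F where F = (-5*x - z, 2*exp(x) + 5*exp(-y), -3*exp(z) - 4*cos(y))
(4*sin(y), -1, 2*exp(x))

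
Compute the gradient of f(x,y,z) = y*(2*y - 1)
(0, 4*y - 1, 0)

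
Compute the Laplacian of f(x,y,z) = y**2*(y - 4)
6*y - 8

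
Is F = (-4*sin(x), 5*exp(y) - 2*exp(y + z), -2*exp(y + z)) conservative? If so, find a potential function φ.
Yes, F is conservative. φ = 5*exp(y) - 2*exp(y + z) + 4*cos(x)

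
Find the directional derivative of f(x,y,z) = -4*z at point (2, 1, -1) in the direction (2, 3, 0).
0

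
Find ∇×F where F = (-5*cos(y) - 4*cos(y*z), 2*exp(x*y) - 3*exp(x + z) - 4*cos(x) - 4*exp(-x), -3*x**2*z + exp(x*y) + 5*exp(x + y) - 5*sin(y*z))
(x*exp(x*y) - 5*z*cos(y*z) + 5*exp(x + y) + 3*exp(x + z), 6*x*z - y*exp(x*y) + 4*y*sin(y*z) - 5*exp(x + y), 2*y*exp(x*y) - 4*z*sin(y*z) - 3*exp(x + z) + 4*sin(x) - 5*sin(y) + 4*exp(-x))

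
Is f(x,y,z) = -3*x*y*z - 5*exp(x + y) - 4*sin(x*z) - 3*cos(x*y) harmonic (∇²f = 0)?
No, ∇²f = 4*x**2*sin(x*z) + 3*x**2*cos(x*y) + 3*y**2*cos(x*y) + 4*z**2*sin(x*z) - 10*exp(x + y)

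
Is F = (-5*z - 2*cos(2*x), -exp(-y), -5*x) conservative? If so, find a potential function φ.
Yes, F is conservative. φ = -5*x*z - sin(2*x) + exp(-y)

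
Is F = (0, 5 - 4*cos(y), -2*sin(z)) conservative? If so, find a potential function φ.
Yes, F is conservative. φ = 5*y - 4*sin(y) + 2*cos(z)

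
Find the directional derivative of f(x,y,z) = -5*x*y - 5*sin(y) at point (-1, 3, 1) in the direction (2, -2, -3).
10*sqrt(17)*(-4 + cos(3))/17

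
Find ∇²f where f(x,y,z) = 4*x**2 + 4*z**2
16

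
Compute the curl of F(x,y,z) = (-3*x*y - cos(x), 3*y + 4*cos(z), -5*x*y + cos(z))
(-5*x + 4*sin(z), 5*y, 3*x)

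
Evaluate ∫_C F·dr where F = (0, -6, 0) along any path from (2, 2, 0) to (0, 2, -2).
0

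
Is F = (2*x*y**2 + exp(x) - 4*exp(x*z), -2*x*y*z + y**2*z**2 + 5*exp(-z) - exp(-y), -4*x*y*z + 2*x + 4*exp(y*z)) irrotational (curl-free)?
No, ∇×F = (2*x*y - 4*x*z - 2*y**2*z + 4*z*exp(y*z) + 5*exp(-z), -4*x*exp(x*z) + 4*y*z - 2, 2*y*(-2*x - z))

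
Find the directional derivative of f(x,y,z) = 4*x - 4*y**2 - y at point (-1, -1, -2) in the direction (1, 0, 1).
2*sqrt(2)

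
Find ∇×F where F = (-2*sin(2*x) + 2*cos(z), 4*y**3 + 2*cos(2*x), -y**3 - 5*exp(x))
(-3*y**2, 5*exp(x) - 2*sin(z), -4*sin(2*x))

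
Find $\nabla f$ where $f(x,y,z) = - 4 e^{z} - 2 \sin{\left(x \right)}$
(-2*cos(x), 0, -4*exp(z))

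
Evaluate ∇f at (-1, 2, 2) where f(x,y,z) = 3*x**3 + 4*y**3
(9, 48, 0)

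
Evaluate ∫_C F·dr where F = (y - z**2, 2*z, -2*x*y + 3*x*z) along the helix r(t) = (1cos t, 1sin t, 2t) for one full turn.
pi*(-16*pi - 1)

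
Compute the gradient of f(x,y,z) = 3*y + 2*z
(0, 3, 2)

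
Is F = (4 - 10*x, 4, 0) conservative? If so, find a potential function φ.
Yes, F is conservative. φ = -5*x**2 + 4*x + 4*y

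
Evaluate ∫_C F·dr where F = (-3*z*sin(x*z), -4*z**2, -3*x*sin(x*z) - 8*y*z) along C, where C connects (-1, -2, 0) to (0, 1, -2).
-16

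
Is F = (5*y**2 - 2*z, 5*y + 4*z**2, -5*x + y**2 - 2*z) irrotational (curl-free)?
No, ∇×F = (2*y - 8*z, 3, -10*y)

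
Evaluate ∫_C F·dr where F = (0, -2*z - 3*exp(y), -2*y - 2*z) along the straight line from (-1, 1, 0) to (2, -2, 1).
-3*exp(-2) + 3 + 3*E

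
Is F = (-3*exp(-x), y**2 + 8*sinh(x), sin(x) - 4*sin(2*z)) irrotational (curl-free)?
No, ∇×F = (0, -cos(x), 8*cosh(x))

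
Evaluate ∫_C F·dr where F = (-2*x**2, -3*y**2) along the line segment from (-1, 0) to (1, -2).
20/3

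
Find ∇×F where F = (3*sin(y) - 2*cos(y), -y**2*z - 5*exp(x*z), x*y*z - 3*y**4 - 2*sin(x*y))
(x*z + 5*x*exp(x*z) - 2*x*cos(x*y) - 12*y**3 + y**2, y*(-z + 2*cos(x*y)), -5*z*exp(x*z) - 2*sin(y) - 3*cos(y))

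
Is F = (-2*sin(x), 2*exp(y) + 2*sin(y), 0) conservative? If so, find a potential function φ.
Yes, F is conservative. φ = 2*exp(y) + 2*cos(x) - 2*cos(y)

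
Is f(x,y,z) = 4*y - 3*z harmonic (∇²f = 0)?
Yes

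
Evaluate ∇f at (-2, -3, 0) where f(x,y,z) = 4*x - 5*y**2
(4, 30, 0)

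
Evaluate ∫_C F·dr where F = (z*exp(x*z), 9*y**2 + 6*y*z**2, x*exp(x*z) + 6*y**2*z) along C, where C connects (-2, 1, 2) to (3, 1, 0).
-11 - exp(-4)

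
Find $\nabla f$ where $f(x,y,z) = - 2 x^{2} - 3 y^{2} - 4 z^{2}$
(-4*x, -6*y, -8*z)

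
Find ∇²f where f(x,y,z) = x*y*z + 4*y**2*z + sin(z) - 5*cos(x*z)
5*x**2*cos(x*z) + 5*z**2*cos(x*z) + 8*z - sin(z)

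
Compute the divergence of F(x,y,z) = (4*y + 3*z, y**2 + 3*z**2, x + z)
2*y + 1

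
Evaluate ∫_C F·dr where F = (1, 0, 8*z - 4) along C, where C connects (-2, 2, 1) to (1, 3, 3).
27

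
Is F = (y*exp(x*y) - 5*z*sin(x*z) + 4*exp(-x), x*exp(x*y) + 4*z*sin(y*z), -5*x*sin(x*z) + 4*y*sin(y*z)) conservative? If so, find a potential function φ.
Yes, F is conservative. φ = exp(x*y) + 5*cos(x*z) - 4*cos(y*z) - 4*exp(-x)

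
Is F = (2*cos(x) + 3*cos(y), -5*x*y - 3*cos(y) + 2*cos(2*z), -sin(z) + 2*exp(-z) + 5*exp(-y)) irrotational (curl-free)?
No, ∇×F = (4*sin(2*z) - 5*exp(-y), 0, -5*y + 3*sin(y))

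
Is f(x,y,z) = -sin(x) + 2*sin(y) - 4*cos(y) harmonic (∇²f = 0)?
No, ∇²f = sin(x) - 2*sin(y) + 4*cos(y)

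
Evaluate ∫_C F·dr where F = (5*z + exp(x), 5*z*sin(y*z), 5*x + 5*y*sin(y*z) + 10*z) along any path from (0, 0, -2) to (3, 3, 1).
4 - 5*cos(3) + exp(3)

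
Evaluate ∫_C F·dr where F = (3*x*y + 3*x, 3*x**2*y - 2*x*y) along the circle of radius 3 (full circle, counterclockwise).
0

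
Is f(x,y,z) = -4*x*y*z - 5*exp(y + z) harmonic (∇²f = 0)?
No, ∇²f = -10*exp(y + z)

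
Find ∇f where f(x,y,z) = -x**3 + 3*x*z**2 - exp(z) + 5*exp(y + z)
(-3*x**2 + 3*z**2, 5*exp(y + z), 6*x*z - exp(z) + 5*exp(y + z))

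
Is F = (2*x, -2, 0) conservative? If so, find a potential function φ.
Yes, F is conservative. φ = x**2 - 2*y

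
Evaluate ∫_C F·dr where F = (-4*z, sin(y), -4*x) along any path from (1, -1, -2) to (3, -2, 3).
-44 - cos(2) + cos(1)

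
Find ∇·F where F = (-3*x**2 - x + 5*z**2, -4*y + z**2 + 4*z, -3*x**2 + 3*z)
-6*x - 2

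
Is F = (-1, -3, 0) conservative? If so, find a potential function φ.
Yes, F is conservative. φ = -x - 3*y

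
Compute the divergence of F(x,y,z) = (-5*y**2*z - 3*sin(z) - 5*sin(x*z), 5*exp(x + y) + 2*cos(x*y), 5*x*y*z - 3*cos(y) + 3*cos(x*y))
5*x*y - 2*x*sin(x*y) - 5*z*cos(x*z) + 5*exp(x + y)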